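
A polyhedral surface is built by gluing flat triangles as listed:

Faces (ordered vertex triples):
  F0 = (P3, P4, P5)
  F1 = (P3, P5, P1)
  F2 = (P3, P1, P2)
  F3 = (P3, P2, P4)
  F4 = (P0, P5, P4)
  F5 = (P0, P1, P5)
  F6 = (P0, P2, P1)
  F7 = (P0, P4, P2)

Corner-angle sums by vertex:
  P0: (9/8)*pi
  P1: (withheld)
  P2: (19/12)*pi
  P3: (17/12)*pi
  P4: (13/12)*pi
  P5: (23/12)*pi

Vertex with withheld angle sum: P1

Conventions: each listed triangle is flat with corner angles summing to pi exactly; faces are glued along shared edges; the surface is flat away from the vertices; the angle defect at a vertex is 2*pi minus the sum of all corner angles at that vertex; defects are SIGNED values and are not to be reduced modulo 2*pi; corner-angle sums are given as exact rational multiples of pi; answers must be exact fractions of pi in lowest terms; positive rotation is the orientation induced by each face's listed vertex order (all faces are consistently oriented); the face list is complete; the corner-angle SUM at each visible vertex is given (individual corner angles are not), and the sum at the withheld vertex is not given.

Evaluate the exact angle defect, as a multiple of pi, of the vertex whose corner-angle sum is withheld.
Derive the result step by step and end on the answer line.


V = 6, E = 12, F = 8; chi = V - E + F = 2
Gauss-Bonnet: total defect = 2*pi*chi = 4*pi; visible defects sum to (23/8)*pi

Answer: defect(P1) = (9/8)*pi


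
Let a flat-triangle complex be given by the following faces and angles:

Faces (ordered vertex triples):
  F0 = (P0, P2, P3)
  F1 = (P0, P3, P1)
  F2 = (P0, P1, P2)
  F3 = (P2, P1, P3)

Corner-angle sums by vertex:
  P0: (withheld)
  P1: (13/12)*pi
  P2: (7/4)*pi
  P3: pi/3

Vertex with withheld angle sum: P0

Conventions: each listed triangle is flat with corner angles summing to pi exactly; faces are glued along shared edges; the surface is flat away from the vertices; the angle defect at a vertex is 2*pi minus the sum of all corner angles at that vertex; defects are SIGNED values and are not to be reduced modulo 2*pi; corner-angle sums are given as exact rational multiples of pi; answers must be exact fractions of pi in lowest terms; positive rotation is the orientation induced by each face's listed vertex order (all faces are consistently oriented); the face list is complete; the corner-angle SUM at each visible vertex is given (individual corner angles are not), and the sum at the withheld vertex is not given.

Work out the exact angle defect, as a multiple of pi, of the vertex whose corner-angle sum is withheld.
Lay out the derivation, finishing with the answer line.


V = 4, E = 6, F = 4; chi = V - E + F = 2
Gauss-Bonnet: total defect = 2*pi*chi = 4*pi; visible defects sum to (17/6)*pi

Answer: defect(P0) = (7/6)*pi


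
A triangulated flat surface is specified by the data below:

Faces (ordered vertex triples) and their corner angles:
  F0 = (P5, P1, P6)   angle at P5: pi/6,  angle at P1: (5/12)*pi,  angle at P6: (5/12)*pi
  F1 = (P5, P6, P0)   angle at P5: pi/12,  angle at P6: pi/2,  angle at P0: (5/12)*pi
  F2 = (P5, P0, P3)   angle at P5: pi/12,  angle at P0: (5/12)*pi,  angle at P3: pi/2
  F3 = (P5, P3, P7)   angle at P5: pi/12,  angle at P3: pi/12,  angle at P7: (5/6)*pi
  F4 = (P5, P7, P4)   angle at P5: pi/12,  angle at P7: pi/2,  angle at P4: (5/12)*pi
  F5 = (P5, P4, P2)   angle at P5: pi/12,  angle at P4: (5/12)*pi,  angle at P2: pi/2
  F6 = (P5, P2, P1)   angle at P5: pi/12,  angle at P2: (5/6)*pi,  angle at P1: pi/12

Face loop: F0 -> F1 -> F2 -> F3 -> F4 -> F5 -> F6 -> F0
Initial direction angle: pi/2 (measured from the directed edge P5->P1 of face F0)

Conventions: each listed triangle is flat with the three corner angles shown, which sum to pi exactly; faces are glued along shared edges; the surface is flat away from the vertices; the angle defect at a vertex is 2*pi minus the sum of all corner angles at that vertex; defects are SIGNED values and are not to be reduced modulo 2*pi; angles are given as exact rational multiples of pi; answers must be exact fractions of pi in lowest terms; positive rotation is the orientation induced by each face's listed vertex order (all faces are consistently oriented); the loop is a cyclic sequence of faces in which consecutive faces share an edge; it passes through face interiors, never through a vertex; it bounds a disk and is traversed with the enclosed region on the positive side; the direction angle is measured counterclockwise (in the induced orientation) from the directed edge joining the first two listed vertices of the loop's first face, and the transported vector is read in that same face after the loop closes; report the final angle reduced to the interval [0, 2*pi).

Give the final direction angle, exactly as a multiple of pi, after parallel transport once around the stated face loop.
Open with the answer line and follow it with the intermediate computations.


Answer: final direction angle = (11/6)*pi

enclosed vertex P5: corner angles sum to (2/3)*pi, defect = 2*pi - (2/3)*pi = (4/3)*pi
summing the enclosed defects onto the initial angle, mod 2*pi in the induced orientation:
final angle = pi/2 + (4/3)*pi = (11/6)*pi (mod 2*pi)


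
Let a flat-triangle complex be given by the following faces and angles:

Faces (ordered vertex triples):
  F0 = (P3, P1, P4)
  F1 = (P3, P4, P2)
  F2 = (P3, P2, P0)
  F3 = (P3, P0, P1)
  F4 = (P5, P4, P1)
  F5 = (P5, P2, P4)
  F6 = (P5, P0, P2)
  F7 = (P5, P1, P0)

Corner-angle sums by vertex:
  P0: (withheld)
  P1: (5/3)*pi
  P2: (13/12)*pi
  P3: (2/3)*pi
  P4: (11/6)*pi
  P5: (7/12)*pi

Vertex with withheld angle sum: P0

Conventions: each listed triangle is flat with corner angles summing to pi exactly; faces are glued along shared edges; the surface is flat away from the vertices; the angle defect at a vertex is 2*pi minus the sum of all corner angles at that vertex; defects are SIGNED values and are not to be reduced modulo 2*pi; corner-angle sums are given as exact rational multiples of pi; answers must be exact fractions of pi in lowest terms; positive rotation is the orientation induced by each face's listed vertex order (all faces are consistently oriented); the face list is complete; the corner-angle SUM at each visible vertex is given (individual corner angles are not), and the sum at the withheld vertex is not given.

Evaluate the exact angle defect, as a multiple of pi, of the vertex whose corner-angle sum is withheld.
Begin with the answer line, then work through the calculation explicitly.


Answer: defect(P0) = -pi/6

V = 6, E = 12, F = 8; chi = V - E + F = 2
Gauss-Bonnet: total defect = 2*pi*chi = 4*pi; visible defects sum to (25/6)*pi


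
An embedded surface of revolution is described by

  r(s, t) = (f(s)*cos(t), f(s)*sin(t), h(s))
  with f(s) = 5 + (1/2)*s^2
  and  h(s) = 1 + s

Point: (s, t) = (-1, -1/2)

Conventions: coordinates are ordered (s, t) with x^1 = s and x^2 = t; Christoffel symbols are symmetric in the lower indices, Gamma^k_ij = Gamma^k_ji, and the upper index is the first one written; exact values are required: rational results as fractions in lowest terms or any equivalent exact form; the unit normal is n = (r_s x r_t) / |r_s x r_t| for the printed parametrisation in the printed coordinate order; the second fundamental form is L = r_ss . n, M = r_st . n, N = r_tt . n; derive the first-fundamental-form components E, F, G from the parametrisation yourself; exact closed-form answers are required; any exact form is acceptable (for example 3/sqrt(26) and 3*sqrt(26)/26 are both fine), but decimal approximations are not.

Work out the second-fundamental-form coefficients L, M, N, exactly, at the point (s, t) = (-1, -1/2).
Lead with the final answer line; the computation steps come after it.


Answer: L = -sqrt(2)/2, M = 0, N = 11*sqrt(2)/4

f = 11/2, f' = -1, f'' = 1, h' = 1, h'' = 0
E = 2, F = 0, G = 121/4; answer radicand W^2 = 2
unnormalised second-form numerators: l = -1, m = 0, n = 11/2; L = l/sqrt(2), and similarly M = m/sqrt(W^2), N = n/sqrt(W^2)


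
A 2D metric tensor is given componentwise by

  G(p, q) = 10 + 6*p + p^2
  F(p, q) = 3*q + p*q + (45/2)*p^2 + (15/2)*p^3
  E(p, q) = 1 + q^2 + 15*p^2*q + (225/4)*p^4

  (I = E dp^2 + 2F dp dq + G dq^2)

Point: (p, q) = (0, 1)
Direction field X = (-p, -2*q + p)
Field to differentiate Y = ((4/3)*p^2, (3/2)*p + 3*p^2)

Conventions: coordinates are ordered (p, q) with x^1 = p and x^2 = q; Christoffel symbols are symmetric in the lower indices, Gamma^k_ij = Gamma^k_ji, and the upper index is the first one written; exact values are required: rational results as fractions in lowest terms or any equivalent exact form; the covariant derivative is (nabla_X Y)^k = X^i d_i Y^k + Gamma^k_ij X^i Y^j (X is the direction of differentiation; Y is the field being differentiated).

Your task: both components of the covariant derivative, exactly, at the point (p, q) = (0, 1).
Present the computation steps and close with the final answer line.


E = 2, F = 3, G = 10 at the point
E_p = 0, E_q = 2, F_p = 1, F_q = 3, G_p = 6, G_q = 0
EG - F^2 = 11;  g^inv = (1/11) * [[10, -3], [-3, 2]]
first-kind symbols [ij,l] = (1/2)(d_i g_jl + d_j g_il - d_l g_ij): [pp,p] = E_p/2 = 0, [pp,q] = F_p - E_q/2 = 0, [pq,p] = E_q/2 = 1, [pq,q] = G_p/2 = 3, [qq,p] = F_q - G_p/2 = 0, [qq,q] = G_q/2 = 0
Gamma^p_ij = (G*[ij,p] - F*[ij,q])/(EG - F^2), Gamma^q_ij = (E*[ij,q] - F*[ij,p])/(EG - F^2)
Gamma_ppp = 0, Gamma_ppq = 1/11, Gamma_pqq = 0, Gamma_qpp = 0, Gamma_qpq = 3/11, Gamma_qqq = 0
X = (0, -2), Y = (0, 0) at the point

Answer: (nabla_X Y)^p = 0, (nabla_X Y)^q = 0


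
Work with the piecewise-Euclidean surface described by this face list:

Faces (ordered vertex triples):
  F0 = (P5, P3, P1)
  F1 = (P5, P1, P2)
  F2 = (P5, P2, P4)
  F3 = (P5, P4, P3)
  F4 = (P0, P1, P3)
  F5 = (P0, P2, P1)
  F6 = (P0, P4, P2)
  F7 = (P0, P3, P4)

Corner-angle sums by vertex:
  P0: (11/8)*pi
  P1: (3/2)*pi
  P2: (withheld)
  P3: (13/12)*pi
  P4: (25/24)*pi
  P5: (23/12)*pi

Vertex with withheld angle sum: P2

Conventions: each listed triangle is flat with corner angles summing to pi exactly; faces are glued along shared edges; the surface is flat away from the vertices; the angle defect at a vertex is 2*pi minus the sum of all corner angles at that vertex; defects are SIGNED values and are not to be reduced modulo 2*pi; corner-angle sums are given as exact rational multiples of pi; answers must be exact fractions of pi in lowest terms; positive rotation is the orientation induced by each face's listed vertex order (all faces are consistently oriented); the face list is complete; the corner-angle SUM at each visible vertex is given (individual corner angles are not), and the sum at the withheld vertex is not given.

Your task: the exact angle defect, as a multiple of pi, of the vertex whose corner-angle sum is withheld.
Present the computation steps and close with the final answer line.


V = 6, E = 12, F = 8; chi = V - E + F = 2
Gauss-Bonnet: total defect = 2*pi*chi = 4*pi; visible defects sum to (37/12)*pi

Answer: defect(P2) = (11/12)*pi


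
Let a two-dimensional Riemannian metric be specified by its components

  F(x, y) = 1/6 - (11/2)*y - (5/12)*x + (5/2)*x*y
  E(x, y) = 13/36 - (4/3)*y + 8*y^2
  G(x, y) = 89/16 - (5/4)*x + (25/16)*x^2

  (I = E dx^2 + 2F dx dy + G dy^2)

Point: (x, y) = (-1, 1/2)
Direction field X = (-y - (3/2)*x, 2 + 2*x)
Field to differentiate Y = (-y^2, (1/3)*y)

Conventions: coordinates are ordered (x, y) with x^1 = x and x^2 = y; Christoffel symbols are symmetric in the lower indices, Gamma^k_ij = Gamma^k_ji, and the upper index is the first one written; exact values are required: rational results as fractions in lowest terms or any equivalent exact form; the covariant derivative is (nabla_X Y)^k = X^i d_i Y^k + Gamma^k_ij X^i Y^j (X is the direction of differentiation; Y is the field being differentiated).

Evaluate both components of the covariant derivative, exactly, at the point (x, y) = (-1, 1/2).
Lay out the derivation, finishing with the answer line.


E = 61/36, F = -41/12, G = 67/8 at the point
E_x = 0, E_y = 20/3, F_x = 5/6, F_y = -8, G_x = -35/8, G_y = 0
EG - F^2 = 725/288;  g^inv = (288/725) * [[67/8, 41/12], [41/12, 61/36]]
first-kind symbols [ij,l] = (1/2)(d_i g_jl + d_j g_il - d_l g_ij): [xx,x] = E_x/2 = 0, [xx,y] = F_x - E_y/2 = -5/2, [xy,x] = E_y/2 = 10/3, [xy,y] = G_x/2 = -35/16, [yy,x] = F_y - G_x/2 = -93/16, [yy,y] = G_y/2 = 0
Gamma^x_ij = (G*[ij,x] - F*[ij,y])/(EG - F^2), Gamma^y_ij = (E*[ij,y] - F*[ij,x])/(EG - F^2)
Gamma_xxx = -492/145, Gamma_xxy = 471/58, Gamma_xyy = -56079/2900, Gamma_yxx = -244/145, Gamma_yxy = 177/58, Gamma_yyy = -11439/1450
X = (1, 0), Y = (-1/4, 1/6) at the point

Answer: (nabla_X Y)^x = 1277/580, (nabla_X Y)^y = 539/580


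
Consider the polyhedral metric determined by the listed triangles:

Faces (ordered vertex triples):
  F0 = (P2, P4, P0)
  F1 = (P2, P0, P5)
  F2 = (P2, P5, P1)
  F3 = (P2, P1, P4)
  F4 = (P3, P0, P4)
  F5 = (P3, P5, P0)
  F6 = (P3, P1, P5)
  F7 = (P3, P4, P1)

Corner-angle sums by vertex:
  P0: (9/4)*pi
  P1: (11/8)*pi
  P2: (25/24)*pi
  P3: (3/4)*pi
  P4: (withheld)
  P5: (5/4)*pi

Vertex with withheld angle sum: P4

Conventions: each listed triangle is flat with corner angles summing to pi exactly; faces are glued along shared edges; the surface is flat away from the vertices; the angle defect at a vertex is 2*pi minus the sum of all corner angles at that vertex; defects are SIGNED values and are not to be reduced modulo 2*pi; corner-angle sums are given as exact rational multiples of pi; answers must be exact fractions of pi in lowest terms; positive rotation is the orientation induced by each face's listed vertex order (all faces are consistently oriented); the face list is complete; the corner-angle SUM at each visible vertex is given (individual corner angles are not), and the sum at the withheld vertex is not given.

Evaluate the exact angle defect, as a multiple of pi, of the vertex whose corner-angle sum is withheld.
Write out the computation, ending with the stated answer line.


V = 6, E = 12, F = 8; chi = V - E + F = 2
Gauss-Bonnet: total defect = 2*pi*chi = 4*pi; visible defects sum to (10/3)*pi

Answer: defect(P4) = (2/3)*pi


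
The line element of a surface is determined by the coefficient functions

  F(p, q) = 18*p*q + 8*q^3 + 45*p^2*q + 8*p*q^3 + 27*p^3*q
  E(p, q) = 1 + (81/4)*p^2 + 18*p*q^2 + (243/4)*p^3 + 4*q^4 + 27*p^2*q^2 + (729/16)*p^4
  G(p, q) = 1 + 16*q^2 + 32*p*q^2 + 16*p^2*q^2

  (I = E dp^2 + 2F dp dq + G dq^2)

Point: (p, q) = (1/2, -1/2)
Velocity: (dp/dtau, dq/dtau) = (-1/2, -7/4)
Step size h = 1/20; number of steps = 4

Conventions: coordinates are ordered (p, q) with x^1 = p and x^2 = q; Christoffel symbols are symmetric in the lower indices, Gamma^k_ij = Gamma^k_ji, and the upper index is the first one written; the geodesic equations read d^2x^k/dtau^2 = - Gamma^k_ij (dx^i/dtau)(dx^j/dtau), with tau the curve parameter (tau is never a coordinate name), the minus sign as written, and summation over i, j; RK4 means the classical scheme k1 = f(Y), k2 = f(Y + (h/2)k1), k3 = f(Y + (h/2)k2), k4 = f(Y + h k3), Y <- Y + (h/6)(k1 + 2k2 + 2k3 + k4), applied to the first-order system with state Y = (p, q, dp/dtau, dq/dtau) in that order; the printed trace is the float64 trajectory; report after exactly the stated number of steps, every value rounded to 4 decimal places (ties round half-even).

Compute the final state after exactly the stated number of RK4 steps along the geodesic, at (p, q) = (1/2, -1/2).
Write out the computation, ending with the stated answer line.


f(Y) = (dp/dtau, dq/dtau, -Gamma^p_ij Y'^i Y'^j, -Gamma^q_ij Y'^i Y'^j) with the Gammas evaluated at the stage position; h = 0.050000; intermediate values shown to 6 dp
step 0: p = 0.5000, q = -0.5000, dp/dtau = -0.5000, dq/dtau = -1.7500
step 1:
  k1: at (p, q) = (0.500000, -0.500000), (dp/dtau, dq/dtau) = (-0.500000, -1.750000); Gamma_ppp = 1.681358, Gamma_ppq = -0.298908, Gamma_pqq = 0.896724, Gamma_qpp = -1.136693, Gamma_qpq = 0.202079, Gamma_qqq = -0.606236; k1 = (-0.500000, -1.750000, -2.643468, 1.787133)
  k2: at (p, q) = (0.487500, -0.543750), (dp/dtau, dq/dtau) = (-0.566087, -1.705322); Gamma_ppp = 1.582622, Gamma_ppq = -0.310633, Gamma_pqq = 0.849778, Gamma_qpp = -1.166547, Gamma_qpq = 0.228967, Gamma_qqq = -0.626370; k2 = (-0.566087, -1.705322, -2.378670, 1.753313)
  k3: at (p, q) = (0.485848, -0.542633), (dp/dtau, dq/dtau) = (-0.559467, -1.706167); Gamma_ppp = 1.584746, Gamma_ppq = -0.311037, Gamma_pqq = 0.851688, Gamma_qpp = -1.169941, Gamma_qpq = 0.229624, Gamma_qqq = -0.628759; k3 = (-0.559467, -1.706167, -2.381501, 1.758146)
  k4: at (p, q) = (0.472027, -0.585308), (dp/dtau, dq/dtau) = (-0.619075, -1.662093); Gamma_ppp = 1.489611, Gamma_ppq = -0.320770, Gamma_pqq = 0.806723, Gamma_qpp = -1.190223, Gamma_qpq = 0.256300, Gamma_qqq = -0.644585; k4 = (-0.619075, -1.662093, -2.139396, 1.709411)
  Y <- Y + (h/6)(k1 + 2k2 + 2k3 + k4): p = 0.4719, q = -0.5853, dp/dtau = -0.6192, dq/dtau = -1.6623
step 2:
  k1: at (p, q) = (0.471915, -0.585292), (dp/dtau, dq/dtau) = (-0.619193, -1.662338); Gamma_ppp = 1.489599, Gamma_ppq = -0.320803, Gamma_pqq = 0.806768, Gamma_qpp = -1.190435, Gamma_qpq = 0.256375, Gamma_qqq = -0.644740; k1 = (-0.619193, -1.662338, -2.140098, 1.710291)
  k2: at (p, q) = (0.456435, -0.626851), (dp/dtau, dq/dtau) = (-0.672696, -1.619581); Gamma_ppp = 1.398754, Gamma_ppq = -0.328951, Gamma_pqq = 0.764291, Gamma_qpp = -1.203005, Gamma_qpq = 0.282916, Gamma_qqq = -0.657332; k2 = (-0.672696, -1.619581, -1.920956, 1.652127)
  k3: at (p, q) = (0.455098, -0.625782), (dp/dtau, dq/dtau) = (-0.667217, -1.621035); Gamma_ppp = 1.400046, Gamma_ppq = -0.329251, Gamma_pqq = 0.765591, Gamma_qpp = -1.205765, Gamma_qpq = 0.283562, Gamma_qqq = -0.659352; k3 = (-0.667217, -1.621035, -1.922830, 1.656004)
  k4: at (p, q) = (0.438554, -0.666344), (dp/dtau, dq/dtau) = (-0.715335, -1.579538); Gamma_ppp = 1.313323, Gamma_ppq = -0.335925, Gamma_pqq = 0.725220, Gamma_qpp = -1.210568, Gamma_qpq = 0.309642, Gamma_qqq = -0.668479; k4 = (-0.715335, -1.579538, -1.722291, 1.587538)
  Y <- Y + (h/6)(k1 + 2k2 + 2k3 + k4): p = 0.4385, q = -0.6663, dp/dtau = -0.7154, dq/dtau = -1.5797
step 3:
  k1: at (p, q) = (0.438462, -0.666318), (dp/dtau, dq/dtau) = (-0.715443, -1.579720); Gamma_ppp = 1.313302, Gamma_ppq = -0.335947, Gamma_pqq = 0.725249, Gamma_qpp = -1.210724, Gamma_qpq = 0.309707, Gamma_qqq = -0.668602; k1 = (-0.715443, -1.579720, -1.722723, 1.588165)
  k2: at (p, q) = (0.420576, -0.705811), (dp/dtau, dq/dtau) = (-0.758511, -1.540016); Gamma_ppp = 1.231063, Gamma_ppq = -0.341488, Gamma_pqq = 0.687309, Gamma_qpp = -1.209274, Gamma_qpq = 0.335444, Gamma_qqq = -0.675144; k2 = (-0.758511, -1.540016, -1.540536, 1.513269)
  k3: at (p, q) = (0.419499, -0.704819), (dp/dtau, dq/dtau) = (-0.753956, -1.541889); Gamma_ppp = 1.231792, Gamma_ppq = -0.341698, Gamma_pqq = 0.688177, Gamma_qpp = -1.211452, Gamma_qpq = 0.336056, Gamma_qqq = -0.676814; k3 = (-0.753956, -1.541889, -1.541840, 1.516381)
  k4: at (p, q) = (0.400764, -0.743413), (dp/dtau, dq/dtau) = (-0.792535, -1.503901); Gamma_ppp = 1.153884, Gamma_ppq = -0.346230, Gamma_pqq = 0.652378, Gamma_qpp = -1.203730, Gamma_qpq = 0.361186, Gamma_qqq = -0.680560; k4 = (-0.792535, -1.503901, -1.374926, 1.434321)
  Y <- Y + (h/6)(k1 + 2k2 + 2k3 + k4): p = 0.4007, q = -0.7434, dp/dtau = -0.7926, dq/dtau = -1.5040
step 4:
  k1: at (p, q) = (0.400688, -0.743380), (dp/dtau, dq/dtau) = (-0.792630, -1.504039); Gamma_ppp = 1.153861, Gamma_ppq = -0.346244, Gamma_pqq = 0.652398, Gamma_qpp = -1.203846, Gamma_qpq = 0.361243, Gamma_qqq = -0.680659; k1 = (-0.792630, -1.504039, -1.375191, 1.434764)
  k2: at (p, q) = (0.380872, -0.780981), (dp/dtau, dq/dtau) = (-0.827010, -1.468170); Gamma_ppp = 1.080421, Gamma_ppq = -0.350055, Gamma_pqq = 0.618942, Gamma_qpp = -1.191080, Gamma_qpq = 0.385909, Gamma_qqq = -0.682335; k2 = (-0.827010, -1.468170, -1.223023, 1.348287)
  k3: at (p, q) = (0.380013, -0.780084), (dp/dtau, dq/dtau) = (-0.823205, -1.470332); Gamma_ppp = 1.080782, Gamma_ppq = -0.350192, Gamma_pqq = 0.619508, Gamma_qpp = -1.192747, Gamma_qpq = 0.386470, Gamma_qqq = -0.683687; k3 = (-0.823205, -1.470332, -1.223977, 1.350776)
  k4: at (p, q) = (0.359528, -0.816897), (dp/dtau, dq/dtau) = (-0.853829, -1.436500); Gamma_ppp = 1.011659, Gamma_ppq = -0.353412, Gamma_pqq = 0.588169, Gamma_qpp = -1.174940, Gamma_qpq = 0.410452, Gamma_qqq = -0.683099; k4 = (-0.853829, -1.436500, -1.084292, 1.259295)
  Y <- Y + (h/6)(k1 + 2k2 + 2k3 + k4): p = 0.3595, q = -0.8169, dp/dtau = -0.8539, dq/dtau = -1.4366

Answer: p = 0.3595, q = -0.8169, dp/dtau = -0.8539, dq/dtau = -1.4366


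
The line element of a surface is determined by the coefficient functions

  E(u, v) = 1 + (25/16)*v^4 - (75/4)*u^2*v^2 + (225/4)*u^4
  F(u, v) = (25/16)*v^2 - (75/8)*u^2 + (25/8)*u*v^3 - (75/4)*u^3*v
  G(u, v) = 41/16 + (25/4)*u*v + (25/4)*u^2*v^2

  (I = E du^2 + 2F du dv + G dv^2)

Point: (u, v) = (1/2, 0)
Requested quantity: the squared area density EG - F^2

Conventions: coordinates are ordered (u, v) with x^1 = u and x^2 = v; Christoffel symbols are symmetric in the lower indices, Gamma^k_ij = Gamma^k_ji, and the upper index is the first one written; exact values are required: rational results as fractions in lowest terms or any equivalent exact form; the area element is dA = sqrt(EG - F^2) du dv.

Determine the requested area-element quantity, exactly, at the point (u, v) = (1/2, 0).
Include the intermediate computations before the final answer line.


E = 289/64, F = -75/32, G = 41/16; EG - F^2 = 389/64

Answer: EG - F^2 = 389/64


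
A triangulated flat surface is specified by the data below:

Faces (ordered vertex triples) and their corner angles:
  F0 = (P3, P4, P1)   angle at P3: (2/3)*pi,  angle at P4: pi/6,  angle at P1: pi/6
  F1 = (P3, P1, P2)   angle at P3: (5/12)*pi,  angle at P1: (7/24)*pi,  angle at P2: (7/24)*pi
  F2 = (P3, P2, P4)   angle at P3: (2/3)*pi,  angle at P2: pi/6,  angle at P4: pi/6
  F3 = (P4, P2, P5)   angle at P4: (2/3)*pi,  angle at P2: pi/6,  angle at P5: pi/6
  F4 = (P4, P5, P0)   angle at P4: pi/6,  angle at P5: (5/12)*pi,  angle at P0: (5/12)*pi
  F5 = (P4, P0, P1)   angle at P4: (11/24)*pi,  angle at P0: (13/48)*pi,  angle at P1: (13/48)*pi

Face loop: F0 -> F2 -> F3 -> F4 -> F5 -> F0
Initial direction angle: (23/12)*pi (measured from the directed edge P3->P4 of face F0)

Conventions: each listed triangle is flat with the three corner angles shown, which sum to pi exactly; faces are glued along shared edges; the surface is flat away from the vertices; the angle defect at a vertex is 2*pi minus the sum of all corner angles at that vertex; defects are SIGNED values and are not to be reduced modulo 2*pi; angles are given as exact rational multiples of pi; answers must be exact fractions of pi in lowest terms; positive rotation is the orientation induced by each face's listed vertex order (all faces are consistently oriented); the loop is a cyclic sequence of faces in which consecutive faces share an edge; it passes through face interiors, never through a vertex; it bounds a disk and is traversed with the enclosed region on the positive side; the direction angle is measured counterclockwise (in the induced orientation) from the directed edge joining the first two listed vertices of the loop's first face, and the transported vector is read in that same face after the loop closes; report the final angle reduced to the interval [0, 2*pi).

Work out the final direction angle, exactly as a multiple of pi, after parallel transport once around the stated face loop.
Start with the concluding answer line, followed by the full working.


Answer: final direction angle = (7/24)*pi

enclosed vertex P4: corner angles sum to (13/8)*pi, defect = 2*pi - (13/8)*pi = (3/8)*pi
adding the enclosed defects to the starting angle (mod 2*pi, induced orientation) gives the holonomy
final angle = (23/12)*pi + (3/8)*pi = (7/24)*pi (mod 2*pi)


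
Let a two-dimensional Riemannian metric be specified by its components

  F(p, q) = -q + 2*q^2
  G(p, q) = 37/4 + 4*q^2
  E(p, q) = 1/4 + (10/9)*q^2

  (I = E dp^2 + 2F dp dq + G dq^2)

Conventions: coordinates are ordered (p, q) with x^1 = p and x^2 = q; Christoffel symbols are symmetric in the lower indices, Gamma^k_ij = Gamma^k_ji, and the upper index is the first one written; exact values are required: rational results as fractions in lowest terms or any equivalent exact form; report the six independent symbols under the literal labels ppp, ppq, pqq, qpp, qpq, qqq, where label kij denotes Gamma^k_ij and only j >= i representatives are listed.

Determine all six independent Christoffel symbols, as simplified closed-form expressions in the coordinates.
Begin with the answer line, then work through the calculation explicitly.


Answer: Gamma_ppp = (320*q^3 - 160*q^2)/(64*q^4 + 576*q^3 + 1480*q^2 + 333), Gamma_ppq = (640*q^3 + 1480*q)/(64*q^4 + 576*q^3 + 1480*q^2 + 333), Gamma_pqq = (1152*q^3 + 5328*q - 1332)/(64*q^4 + 576*q^3 + 1480*q^2 + 333), Gamma_qpp = (-1600*q^3 - 360*q)/(576*q^4 + 5184*q^3 + 13320*q^2 + 2997), Gamma_qpq = (-320*q^3 + 160*q^2)/(64*q^4 + 576*q^3 + 1480*q^2 + 333), Gamma_qqq = (-512*q^3 + 864*q^2)/(64*q^4 + 576*q^3 + 1480*q^2 + 333)

E = 1/4 + (10/9)*q^2; F = -q + 2*q^2; G = 37/4 + 4*q^2
Gamma^k_ij = (1/2) g^{kl} (d_i g_jl + d_j g_il - d_l g_ij), with g^inv = (1/(EG-F^2)) [[G, -F], [-F, E]]
first partials: E_p = 0, E_q = (20/9)*q, F_p = 0, F_q = -1 + 4*q, G_p = 0, G_q = 8*q
D = EG - F^2 = 37/16 + (185/18)*q^2 + 4*q^3 + (4/9)*q^4
expanded: Gamma^p_pp = (G E_p - 2F F_p + F E_q)/(2D), Gamma^p_pq = (G E_q - F G_p)/(2D), Gamma^p_qq = (2G F_q - G G_p - F G_q)/(2D), Gamma^q_pp = (2E F_p - E E_q - F E_p)/(2D), Gamma^q_pq = (E G_p - F E_q)/(2D), Gamma^q_qq = (E G_q - 2F F_q + F G_p)/(2D); substitute and cancel common factors


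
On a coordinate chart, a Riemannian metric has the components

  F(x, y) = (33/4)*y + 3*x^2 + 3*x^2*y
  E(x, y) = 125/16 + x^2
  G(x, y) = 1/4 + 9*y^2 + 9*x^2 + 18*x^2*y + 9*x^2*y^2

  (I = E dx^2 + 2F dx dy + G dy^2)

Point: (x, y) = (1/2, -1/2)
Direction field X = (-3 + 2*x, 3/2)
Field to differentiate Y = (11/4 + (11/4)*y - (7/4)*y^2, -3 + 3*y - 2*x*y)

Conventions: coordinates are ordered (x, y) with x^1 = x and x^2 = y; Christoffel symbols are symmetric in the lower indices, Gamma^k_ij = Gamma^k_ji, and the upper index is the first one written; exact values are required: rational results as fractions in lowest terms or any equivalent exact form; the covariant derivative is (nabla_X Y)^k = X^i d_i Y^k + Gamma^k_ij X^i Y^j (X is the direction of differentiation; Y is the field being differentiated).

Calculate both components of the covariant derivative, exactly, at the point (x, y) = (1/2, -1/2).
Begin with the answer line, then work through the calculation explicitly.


Answer: (nabla_X Y)^x = 4991/1814, (nabla_X Y)^y = 76231/14512

E = 129/16, F = -15/4, G = 49/16 at the point
E_x = 1, E_y = 0, F_x = 3/2, F_y = 9, G_x = 9/4, G_y = -27/4
EG - F^2 = 2721/256;  g^inv = (256/2721) * [[49/16, 15/4], [15/4, 129/16]]
first-kind symbols [ij,l] = (1/2)(d_i g_jl + d_j g_il - d_l g_ij): [xx,x] = E_x/2 = 1/2, [xx,y] = F_x - E_y/2 = 3/2, [xy,x] = E_y/2 = 0, [xy,y] = G_x/2 = 9/8, [yy,x] = F_y - G_x/2 = 63/8, [yy,y] = G_y/2 = -27/8
Gamma^x_ij = (G*[ij,x] - F*[ij,y])/(EG - F^2), Gamma^y_ij = (E*[ij,y] - F*[ij,x])/(EG - F^2)
Gamma_xxx = 1832/2721, Gamma_xxy = 360/907, Gamma_xyy = 978/907, Gamma_yxx = 1192/907, Gamma_yxy = 774/907, Gamma_yyy = 198/907
X = (-2, 3/2), Y = (15/16, -4) at the point


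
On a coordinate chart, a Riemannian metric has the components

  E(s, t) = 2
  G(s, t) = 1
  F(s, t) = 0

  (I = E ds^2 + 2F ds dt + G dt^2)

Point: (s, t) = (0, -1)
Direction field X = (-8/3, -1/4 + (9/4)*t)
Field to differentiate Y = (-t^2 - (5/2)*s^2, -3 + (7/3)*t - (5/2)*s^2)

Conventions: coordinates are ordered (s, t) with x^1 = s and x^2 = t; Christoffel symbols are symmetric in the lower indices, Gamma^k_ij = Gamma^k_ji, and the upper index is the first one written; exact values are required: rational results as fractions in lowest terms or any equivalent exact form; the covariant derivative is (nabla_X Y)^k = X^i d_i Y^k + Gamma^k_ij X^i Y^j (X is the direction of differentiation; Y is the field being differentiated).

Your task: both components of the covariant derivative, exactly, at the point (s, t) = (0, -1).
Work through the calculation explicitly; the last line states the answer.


E = 2, F = 0, G = 1 at the point
E_s = 0, E_t = 0, F_s = 0, F_t = 0, G_s = 0, G_t = 0
EG - F^2 = 2;  g^inv = (1/2) * [[1, 0], [0, 2]]
first-kind symbols [ij,l] = (1/2)(d_i g_jl + d_j g_il - d_l g_ij): [ss,s] = E_s/2 = 0, [ss,t] = F_s - E_t/2 = 0, [st,s] = E_t/2 = 0, [st,t] = G_s/2 = 0, [tt,s] = F_t - G_s/2 = 0, [tt,t] = G_t/2 = 0
Gamma^s_ij = (G*[ij,s] - F*[ij,t])/(EG - F^2), Gamma^t_ij = (E*[ij,t] - F*[ij,s])/(EG - F^2)
Gamma_sss = 0, Gamma_sst = 0, Gamma_stt = 0, Gamma_tss = 0, Gamma_tst = 0, Gamma_ttt = 0
X = (-8/3, -5/2), Y = (-1, -16/3) at the point

Answer: (nabla_X Y)^s = -5, (nabla_X Y)^t = -35/6


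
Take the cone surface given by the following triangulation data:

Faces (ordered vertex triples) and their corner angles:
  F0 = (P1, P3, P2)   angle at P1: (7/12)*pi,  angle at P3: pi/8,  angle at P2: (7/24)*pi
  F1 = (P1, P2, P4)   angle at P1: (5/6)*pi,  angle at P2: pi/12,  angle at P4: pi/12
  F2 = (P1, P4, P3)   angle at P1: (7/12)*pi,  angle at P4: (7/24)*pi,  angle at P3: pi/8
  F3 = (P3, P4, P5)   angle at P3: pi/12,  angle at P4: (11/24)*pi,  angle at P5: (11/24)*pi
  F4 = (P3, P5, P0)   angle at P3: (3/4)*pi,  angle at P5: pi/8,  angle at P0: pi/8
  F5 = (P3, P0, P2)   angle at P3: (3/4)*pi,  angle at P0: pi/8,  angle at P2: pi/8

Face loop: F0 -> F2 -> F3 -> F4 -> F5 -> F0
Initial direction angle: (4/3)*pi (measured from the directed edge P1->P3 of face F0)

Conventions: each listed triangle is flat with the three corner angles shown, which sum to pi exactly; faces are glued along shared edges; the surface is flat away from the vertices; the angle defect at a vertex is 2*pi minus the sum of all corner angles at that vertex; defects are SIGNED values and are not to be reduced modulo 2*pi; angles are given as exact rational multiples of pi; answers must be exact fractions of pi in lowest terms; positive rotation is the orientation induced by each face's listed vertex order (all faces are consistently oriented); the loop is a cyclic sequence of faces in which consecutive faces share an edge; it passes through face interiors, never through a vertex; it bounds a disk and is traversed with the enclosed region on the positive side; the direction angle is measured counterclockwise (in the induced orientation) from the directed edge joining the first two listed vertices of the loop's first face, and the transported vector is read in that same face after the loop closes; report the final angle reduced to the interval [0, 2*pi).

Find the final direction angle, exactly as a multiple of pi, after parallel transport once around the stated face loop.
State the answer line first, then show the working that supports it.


Answer: final direction angle = (3/2)*pi

enclosed vertex P3: corner angles sum to (11/6)*pi, defect = 2*pi - (11/6)*pi = pi/6
by Gauss-Bonnet the loop rotates the vector by the enclosed defect sum (positive orientation, mod 2*pi)
final angle = (4/3)*pi + pi/6 = (3/2)*pi (mod 2*pi)


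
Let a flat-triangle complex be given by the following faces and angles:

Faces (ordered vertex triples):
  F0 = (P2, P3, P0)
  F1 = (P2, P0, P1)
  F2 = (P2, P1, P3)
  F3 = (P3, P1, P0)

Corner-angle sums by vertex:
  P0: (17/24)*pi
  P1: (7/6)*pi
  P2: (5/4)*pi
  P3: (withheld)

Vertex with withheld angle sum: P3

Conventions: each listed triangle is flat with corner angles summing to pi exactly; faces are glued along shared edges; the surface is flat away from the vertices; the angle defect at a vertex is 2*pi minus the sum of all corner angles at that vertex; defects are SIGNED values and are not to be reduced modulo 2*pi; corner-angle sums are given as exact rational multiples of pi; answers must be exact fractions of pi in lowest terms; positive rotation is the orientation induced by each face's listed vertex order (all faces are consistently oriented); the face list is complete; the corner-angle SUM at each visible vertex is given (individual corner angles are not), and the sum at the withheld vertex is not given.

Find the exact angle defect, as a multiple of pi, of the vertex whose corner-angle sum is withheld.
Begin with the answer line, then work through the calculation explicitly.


Answer: defect(P3) = (9/8)*pi

V = 4, E = 6, F = 4; chi = V - E + F = 2
Gauss-Bonnet: total defect = 2*pi*chi = 4*pi; visible defects sum to (23/8)*pi


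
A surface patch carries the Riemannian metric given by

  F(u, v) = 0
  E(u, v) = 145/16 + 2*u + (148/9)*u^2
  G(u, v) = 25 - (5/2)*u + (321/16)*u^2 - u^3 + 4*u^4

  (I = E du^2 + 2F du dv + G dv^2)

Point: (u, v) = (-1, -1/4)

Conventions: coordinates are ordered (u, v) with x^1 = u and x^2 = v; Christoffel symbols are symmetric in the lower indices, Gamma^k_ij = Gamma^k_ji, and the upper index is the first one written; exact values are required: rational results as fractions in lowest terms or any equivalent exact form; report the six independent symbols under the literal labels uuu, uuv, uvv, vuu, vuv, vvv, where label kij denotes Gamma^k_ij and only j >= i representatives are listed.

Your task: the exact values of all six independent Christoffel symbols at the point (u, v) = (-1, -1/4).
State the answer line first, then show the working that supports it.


Answer: Gamma_uuu = -2224/3385, Gamma_uuv = 0, Gamma_uvv = 4437/3385, Gamma_vuu = 0, Gamma_vuv = -17/29, Gamma_vvv = 0

E = 3385/144, F = 0, G = 841/16 at the point
E_u = -278/9, E_v = 0, F_u = 0, F_v = 0, G_u = -493/8, G_v = 0
EG - F^2 = 2846785/2304;  g^inv = (2304/2846785) * [[841/16, 0], [0, 3385/144]]
first-kind symbols [ij,l] = (1/2)(d_i g_jl + d_j g_il - d_l g_ij): [uu,u] = E_u/2 = -139/9, [uu,v] = F_u - E_v/2 = 0, [uv,u] = E_v/2 = 0, [uv,v] = G_u/2 = -493/16, [vv,u] = F_v - G_u/2 = 493/16, [vv,v] = G_v/2 = 0
Gamma^u_ij = (G*[ij,u] - F*[ij,v])/(EG - F^2), Gamma^v_ij = (E*[ij,v] - F*[ij,u])/(EG - F^2)


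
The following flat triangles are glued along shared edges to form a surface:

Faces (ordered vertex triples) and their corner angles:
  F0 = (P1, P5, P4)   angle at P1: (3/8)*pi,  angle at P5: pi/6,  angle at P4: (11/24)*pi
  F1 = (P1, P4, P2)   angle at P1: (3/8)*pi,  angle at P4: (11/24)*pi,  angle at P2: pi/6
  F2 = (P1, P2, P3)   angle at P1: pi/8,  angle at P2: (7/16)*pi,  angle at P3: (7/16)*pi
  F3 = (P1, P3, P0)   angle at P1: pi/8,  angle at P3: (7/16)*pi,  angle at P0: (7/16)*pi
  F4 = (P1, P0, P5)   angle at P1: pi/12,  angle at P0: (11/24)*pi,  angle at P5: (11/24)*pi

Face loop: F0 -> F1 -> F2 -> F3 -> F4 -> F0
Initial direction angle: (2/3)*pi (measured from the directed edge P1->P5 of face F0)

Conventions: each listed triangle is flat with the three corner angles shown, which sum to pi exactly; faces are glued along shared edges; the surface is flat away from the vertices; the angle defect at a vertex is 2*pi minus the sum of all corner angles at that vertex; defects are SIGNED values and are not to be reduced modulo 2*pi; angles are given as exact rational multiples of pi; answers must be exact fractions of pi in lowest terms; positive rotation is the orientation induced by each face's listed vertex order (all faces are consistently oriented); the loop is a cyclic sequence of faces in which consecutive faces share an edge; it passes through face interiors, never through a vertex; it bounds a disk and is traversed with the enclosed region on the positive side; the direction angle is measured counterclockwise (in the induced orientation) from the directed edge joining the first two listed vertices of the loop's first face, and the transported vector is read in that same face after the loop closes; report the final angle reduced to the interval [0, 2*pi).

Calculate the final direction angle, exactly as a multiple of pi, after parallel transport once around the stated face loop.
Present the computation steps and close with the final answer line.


enclosed vertex P1: corner angles sum to (13/12)*pi, defect = 2*pi - (13/12)*pi = (11/12)*pi
the final direction is the initial angle plus the enclosed defects, taken mod 2*pi in the induced orientation
final angle = (2/3)*pi + (11/12)*pi = (19/12)*pi (mod 2*pi)

Answer: final direction angle = (19/12)*pi


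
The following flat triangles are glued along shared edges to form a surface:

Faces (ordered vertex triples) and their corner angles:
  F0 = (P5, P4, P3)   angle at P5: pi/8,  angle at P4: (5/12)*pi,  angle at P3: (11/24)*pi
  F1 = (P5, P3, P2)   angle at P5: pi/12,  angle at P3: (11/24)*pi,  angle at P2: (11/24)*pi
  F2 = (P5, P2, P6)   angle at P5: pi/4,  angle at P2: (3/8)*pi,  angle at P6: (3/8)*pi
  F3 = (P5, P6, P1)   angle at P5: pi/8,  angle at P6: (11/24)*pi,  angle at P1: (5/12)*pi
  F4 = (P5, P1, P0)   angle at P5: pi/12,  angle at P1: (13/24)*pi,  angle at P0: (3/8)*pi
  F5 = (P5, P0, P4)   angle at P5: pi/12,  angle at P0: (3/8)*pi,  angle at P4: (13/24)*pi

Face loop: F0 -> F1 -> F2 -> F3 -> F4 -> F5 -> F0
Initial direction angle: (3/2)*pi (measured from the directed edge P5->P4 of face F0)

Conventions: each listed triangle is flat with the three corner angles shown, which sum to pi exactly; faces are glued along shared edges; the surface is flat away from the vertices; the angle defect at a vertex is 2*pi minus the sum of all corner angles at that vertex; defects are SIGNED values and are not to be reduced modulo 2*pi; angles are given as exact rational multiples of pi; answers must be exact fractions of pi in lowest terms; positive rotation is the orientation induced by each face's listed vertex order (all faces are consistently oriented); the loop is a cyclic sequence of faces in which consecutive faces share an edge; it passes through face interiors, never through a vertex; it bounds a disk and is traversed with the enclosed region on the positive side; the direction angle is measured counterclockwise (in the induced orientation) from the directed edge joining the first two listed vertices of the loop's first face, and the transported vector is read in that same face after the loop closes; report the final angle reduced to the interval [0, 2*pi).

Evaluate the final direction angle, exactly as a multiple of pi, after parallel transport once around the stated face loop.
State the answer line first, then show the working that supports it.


Answer: final direction angle = (3/4)*pi

enclosed vertex P5: corner angles sum to (3/4)*pi, defect = 2*pi - (3/4)*pi = (5/4)*pi
the final direction is the initial angle plus the enclosed defects, taken mod 2*pi in the induced orientation
final angle = (3/2)*pi + (5/4)*pi = (3/4)*pi (mod 2*pi)


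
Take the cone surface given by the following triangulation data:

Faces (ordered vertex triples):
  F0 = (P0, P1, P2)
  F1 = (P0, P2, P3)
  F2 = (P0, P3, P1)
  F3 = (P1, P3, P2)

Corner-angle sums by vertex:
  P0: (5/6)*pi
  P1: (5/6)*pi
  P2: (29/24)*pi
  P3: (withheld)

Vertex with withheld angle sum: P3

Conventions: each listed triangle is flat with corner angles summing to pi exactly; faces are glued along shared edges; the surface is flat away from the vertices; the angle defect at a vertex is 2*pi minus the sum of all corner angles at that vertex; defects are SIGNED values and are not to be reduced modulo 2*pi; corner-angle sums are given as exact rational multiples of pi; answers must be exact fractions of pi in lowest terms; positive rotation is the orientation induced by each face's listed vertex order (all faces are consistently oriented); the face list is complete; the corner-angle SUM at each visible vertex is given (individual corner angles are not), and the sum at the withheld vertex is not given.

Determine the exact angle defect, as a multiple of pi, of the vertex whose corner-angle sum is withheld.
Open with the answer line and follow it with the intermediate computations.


Answer: defect(P3) = (7/8)*pi

V = 4, E = 6, F = 4; chi = V - E + F = 2
Gauss-Bonnet: total defect = 2*pi*chi = 4*pi; visible defects sum to (25/8)*pi


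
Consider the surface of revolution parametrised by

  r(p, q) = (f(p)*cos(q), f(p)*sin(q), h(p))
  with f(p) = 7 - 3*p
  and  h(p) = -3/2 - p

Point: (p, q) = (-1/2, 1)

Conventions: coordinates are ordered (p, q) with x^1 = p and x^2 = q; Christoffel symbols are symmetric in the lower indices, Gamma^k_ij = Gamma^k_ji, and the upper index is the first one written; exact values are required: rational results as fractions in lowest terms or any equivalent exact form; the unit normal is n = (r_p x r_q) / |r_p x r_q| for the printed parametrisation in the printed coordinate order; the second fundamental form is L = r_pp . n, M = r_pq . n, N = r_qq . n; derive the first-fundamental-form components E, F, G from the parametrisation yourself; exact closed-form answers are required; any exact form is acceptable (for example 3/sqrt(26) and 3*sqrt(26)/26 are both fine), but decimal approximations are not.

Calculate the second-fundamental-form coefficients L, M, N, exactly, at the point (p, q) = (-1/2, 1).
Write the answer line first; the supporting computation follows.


Answer: L = 0, M = 0, N = -17*sqrt(10)/20

f = 17/2, f' = -3, f'' = 0, h' = -1, h'' = 0
E = 10, F = 0, G = 289/4; answer radicand W^2 = 10
unnormalised second-form numerators: l = 0, m = 0, n = -17/2; L = l/sqrt(10), and similarly M = m/sqrt(W^2), N = n/sqrt(W^2)
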